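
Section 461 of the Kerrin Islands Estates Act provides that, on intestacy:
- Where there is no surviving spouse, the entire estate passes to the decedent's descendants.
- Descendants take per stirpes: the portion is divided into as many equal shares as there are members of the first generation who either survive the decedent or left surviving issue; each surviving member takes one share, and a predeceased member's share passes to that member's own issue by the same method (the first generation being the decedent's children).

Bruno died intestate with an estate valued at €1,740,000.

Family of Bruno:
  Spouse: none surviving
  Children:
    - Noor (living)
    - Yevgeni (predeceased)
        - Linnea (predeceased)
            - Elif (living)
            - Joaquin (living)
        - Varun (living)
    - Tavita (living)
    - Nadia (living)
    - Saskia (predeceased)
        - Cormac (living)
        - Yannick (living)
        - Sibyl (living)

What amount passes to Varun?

Varun receives €174,000.

The entire €1,740,000 passes to the descendants.
That amount (€1,740,000) is divided into 5 shares of €348,000: Noor, Tavita, and Nadia each take €348,000; Yevgeni's €348,000 share passes to Yevgeni's issue; Saskia's €348,000 share passes to Saskia's issue.
Yevgeni's share (€348,000) is divided into 2 shares of €174,000: Varun takes €174,000; Linnea's €174,000 share passes to Linnea's issue.
Linnea's share (€174,000) is divided into 2 shares of €87,000: Elif and Joaquin each take €87,000.
Saskia's share (€348,000) is divided into 3 shares of €116,000: Cormac, Yannick, and Sibyl each take €116,000.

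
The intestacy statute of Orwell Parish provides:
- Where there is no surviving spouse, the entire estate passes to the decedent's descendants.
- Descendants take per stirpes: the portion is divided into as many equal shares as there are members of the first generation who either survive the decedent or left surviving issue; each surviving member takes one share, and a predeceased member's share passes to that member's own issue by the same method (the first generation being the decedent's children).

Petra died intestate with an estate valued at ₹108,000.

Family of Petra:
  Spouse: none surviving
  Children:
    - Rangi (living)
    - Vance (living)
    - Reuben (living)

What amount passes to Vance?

The entire ₹108,000 passes to the descendants.
That amount (₹108,000) is divided into 3 shares of ₹36,000: Rangi, Vance, and Reuben each take ₹36,000.

Vance receives ₹36,000.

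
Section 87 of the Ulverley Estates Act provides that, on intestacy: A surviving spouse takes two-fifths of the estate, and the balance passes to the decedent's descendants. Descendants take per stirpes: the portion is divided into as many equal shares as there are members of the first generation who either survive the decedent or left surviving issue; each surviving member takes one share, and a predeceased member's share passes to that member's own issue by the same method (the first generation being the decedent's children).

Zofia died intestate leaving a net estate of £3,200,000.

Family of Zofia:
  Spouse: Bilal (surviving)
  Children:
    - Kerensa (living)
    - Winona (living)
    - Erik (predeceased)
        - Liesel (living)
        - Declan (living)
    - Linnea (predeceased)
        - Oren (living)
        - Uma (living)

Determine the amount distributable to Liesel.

Bilal takes two-fifths of £3,200,000 = £1,280,000. The remaining £1,920,000 passes to the descendants.
The descendants' portion (£1,920,000) is divided into 4 shares of £480,000: Kerensa and Winona each take £480,000; Erik's £480,000 share passes to Erik's issue; Linnea's £480,000 share passes to Linnea's issue.
Erik's share (£480,000) is divided into 2 shares of £240,000: Liesel and Declan each take £240,000.
Linnea's share (£480,000) is divided into 2 shares of £240,000: Oren and Uma each take £240,000.

Liesel receives £240,000.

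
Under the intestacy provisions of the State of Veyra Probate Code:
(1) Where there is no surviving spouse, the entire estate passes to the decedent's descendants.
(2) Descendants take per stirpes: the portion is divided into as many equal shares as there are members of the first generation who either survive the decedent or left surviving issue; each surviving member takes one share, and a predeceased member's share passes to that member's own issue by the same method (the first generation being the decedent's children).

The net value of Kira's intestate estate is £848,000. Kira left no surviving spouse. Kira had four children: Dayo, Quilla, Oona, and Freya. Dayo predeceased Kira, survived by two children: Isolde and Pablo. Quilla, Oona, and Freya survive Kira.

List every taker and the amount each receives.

Isolde: £106,000; Pablo: £106,000; Quilla: £212,000; Oona: £212,000; Freya: £212,000

The entire £848,000 passes to the descendants.
That amount (£848,000) is divided into 4 shares of £212,000: Quilla, Oona, and Freya each take £212,000; Dayo's £212,000 share passes to Dayo's issue.
Dayo's share (£212,000) is divided into 2 shares of £106,000: Isolde and Pablo each take £106,000.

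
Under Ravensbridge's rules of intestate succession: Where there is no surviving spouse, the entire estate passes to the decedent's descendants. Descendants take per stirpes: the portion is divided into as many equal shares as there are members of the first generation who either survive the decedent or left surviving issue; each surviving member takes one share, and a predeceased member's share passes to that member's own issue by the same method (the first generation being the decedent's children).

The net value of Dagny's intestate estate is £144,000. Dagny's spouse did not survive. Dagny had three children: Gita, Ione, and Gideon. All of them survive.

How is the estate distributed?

The entire £144,000 passes to the descendants.
That amount (£144,000) is divided into 3 shares of £48,000: Gita, Ione, and Gideon each take £48,000.

Gita: £48,000; Ione: £48,000; Gideon: £48,000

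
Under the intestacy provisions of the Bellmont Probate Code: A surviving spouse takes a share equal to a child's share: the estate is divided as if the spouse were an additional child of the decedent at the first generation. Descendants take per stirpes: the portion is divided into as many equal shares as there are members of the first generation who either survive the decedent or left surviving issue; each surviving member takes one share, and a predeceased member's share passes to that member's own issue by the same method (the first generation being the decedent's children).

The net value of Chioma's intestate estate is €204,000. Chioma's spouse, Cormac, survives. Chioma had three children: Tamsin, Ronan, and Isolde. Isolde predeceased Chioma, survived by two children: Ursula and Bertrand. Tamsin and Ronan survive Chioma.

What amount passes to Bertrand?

The spouse counts as an additional share at the children's level, so there are 4 primary shares of €51,000. Cormac takes one such share (€51,000).
The children's combined portion (€153,000) is divided into 3 shares of €51,000: Tamsin and Ronan each take €51,000; Isolde's €51,000 share passes to Isolde's issue.
Isolde's share (€51,000) is divided into 2 shares of €25,500: Ursula and Bertrand each take €25,500.

Bertrand receives €25,500.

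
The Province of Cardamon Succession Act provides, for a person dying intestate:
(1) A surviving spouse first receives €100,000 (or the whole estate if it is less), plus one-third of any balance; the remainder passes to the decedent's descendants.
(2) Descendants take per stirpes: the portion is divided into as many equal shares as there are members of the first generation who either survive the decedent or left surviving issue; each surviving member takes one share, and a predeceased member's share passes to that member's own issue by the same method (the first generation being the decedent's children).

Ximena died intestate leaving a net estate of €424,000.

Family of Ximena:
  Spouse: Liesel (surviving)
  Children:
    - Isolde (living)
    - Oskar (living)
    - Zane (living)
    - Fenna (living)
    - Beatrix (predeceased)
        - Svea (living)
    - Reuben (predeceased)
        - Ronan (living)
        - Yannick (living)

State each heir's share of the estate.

Liesel: €208,000; Isolde: €36,000; Oskar: €36,000; Zane: €36,000; Fenna: €36,000; Svea: €36,000; Ronan: €18,000; Yannick: €18,000

Liesel first takes €100,000, leaving a balance of €324,000. Liesel then takes one-third of the balance (€108,000), for a total of €208,000. The remaining €216,000 passes to the descendants.
The descendants' portion (€216,000) is divided into 6 shares of €36,000: Isolde, Oskar, Zane, and Fenna each take €36,000; Beatrix's €36,000 share passes to Beatrix's issue; Reuben's €36,000 share passes to Reuben's issue.
Beatrix's share (€36,000) passes entirely to Svea.
Reuben's share (€36,000) is divided into 2 shares of €18,000: Ronan and Yannick each take €18,000.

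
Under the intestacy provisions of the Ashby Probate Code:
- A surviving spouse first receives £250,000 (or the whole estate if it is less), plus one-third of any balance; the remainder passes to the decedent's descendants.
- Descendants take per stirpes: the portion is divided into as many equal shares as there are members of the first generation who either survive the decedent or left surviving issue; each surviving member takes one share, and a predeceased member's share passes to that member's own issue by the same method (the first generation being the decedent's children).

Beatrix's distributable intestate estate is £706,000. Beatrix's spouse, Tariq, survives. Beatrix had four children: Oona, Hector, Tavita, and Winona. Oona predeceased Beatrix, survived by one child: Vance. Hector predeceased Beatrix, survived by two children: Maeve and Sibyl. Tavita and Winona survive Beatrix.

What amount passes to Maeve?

Tariq first takes £250,000, leaving a balance of £456,000. Tariq then takes one-third of the balance (£152,000), for a total of £402,000. The remaining £304,000 passes to the descendants.
The descendants' portion (£304,000) is divided into 4 shares of £76,000: Tavita and Winona each take £76,000; Oona's £76,000 share passes to Oona's issue; Hector's £76,000 share passes to Hector's issue.
Oona's share (£76,000) passes entirely to Vance.
Hector's share (£76,000) is divided into 2 shares of £38,000: Maeve and Sibyl each take £38,000.

Maeve receives £38,000.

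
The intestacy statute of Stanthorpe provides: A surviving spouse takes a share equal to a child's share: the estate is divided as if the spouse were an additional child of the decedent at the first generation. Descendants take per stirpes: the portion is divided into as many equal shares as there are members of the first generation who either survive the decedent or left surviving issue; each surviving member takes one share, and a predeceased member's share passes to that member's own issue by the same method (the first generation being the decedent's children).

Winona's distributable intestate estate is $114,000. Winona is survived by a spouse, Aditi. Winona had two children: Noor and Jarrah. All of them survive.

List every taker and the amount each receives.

Aditi: $38,000; Noor: $38,000; Jarrah: $38,000

The spouse counts as an additional share at the children's level, so there are 3 primary shares of $38,000. Aditi takes one such share ($38,000).
The children's combined portion ($76,000) is divided into 2 shares of $38,000: Noor and Jarrah each take $38,000.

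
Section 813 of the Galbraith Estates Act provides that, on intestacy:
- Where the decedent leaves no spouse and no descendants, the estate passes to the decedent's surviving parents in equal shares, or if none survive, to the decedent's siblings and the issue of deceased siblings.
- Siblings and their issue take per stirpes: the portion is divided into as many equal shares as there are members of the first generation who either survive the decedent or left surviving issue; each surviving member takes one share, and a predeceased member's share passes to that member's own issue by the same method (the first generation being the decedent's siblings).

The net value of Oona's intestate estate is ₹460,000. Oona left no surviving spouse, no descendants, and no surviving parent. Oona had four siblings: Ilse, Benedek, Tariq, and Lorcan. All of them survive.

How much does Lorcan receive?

Lorcan receives ₹115,000.

The entire ₹460,000 passes to the siblings and their issue.
That amount (₹460,000) is divided into 4 shares of ₹115,000: Ilse, Benedek, Tariq, and Lorcan each take ₹115,000.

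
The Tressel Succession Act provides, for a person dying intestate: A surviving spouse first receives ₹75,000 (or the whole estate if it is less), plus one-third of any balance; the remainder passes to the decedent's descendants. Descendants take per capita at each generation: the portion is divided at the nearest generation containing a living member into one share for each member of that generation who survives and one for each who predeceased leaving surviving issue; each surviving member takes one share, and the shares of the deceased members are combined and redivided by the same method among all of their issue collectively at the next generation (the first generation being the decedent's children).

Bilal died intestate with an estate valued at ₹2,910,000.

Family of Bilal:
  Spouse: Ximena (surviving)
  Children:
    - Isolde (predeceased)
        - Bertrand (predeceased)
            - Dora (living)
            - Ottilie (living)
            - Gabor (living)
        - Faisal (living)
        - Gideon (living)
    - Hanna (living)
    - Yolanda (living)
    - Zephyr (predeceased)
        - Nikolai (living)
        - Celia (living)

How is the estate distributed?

Ximena: ₹1,020,000; Dora: ₹63,000; Ottilie: ₹63,000; Gabor: ₹63,000; Faisal: ₹189,000; Gideon: ₹189,000; Hanna: ₹472,500; Yolanda: ₹472,500; Nikolai: ₹189,000; Celia: ₹189,000

Ximena first takes ₹75,000, leaving a balance of ₹2,835,000. Ximena then takes one-third of the balance (₹945,000), for a total of ₹1,020,000. The remaining ₹1,890,000 passes to the descendants.
The descendants' portion (₹1,890,000) is divided at the children's generation into 4 shares of ₹472,500. Hanna and Yolanda each take ₹472,500. The 2 shares of the deceased (Isolde and Zephyr) are combined into a pool of ₹945,000.
That pool (₹945,000) is divided at the grandchildren's generation into 5 shares of ₹189,000. Faisal, Gideon, Nikolai, and Celia each take ₹189,000. The remaining share for the deceased Bertrand (₹189,000) is carried to the next generation.
That pool (₹189,000) is divided at the great-grandchildren's generation equally among Dora, Ottilie, and Gabor: ₹63,000 each.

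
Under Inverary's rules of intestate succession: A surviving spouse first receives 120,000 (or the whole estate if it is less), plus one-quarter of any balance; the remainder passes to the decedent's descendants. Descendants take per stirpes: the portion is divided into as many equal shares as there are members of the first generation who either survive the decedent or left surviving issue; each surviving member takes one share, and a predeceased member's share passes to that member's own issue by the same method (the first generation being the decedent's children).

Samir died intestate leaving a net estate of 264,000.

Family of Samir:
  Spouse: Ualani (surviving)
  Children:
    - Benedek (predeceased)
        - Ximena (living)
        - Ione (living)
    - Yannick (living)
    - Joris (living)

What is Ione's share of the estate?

Ione receives 18,000.

Ualani first takes 120,000, leaving a balance of 144,000. Ualani then takes one-quarter of the balance (36,000), for a total of 156,000. The remaining 108,000 passes to the descendants.
The descendants' portion (108,000) is divided into 3 shares of 36,000: Yannick and Joris each take 36,000; Benedek's 36,000 share passes to Benedek's issue.
Benedek's share (36,000) is divided into 2 shares of 18,000: Ximena and Ione each take 18,000.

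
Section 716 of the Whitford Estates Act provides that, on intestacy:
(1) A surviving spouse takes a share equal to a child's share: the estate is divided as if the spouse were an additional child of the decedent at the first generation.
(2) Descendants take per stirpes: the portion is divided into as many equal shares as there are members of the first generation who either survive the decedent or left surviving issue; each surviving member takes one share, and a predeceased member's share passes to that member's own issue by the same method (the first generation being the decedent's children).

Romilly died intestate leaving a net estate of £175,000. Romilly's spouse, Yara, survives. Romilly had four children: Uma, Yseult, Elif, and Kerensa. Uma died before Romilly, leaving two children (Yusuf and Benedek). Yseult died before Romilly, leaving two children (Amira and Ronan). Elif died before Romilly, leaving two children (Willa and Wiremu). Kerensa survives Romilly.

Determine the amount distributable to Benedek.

The spouse counts as an additional share at the children's level, so there are 5 primary shares of £35,000. Yara takes one such share (£35,000).
The children's combined portion (£140,000) is divided into 4 shares of £35,000: Kerensa takes £35,000; Uma's £35,000 share passes to Uma's issue; Yseult's £35,000 share passes to Yseult's issue; Elif's £35,000 share passes to Elif's issue.
Uma's share (£35,000) is divided into 2 shares of £17,500: Yusuf and Benedek each take £17,500.
Yseult's share (£35,000) is divided into 2 shares of £17,500: Amira and Ronan each take £17,500.
Elif's share (£35,000) is divided into 2 shares of £17,500: Willa and Wiremu each take £17,500.

Benedek receives £17,500.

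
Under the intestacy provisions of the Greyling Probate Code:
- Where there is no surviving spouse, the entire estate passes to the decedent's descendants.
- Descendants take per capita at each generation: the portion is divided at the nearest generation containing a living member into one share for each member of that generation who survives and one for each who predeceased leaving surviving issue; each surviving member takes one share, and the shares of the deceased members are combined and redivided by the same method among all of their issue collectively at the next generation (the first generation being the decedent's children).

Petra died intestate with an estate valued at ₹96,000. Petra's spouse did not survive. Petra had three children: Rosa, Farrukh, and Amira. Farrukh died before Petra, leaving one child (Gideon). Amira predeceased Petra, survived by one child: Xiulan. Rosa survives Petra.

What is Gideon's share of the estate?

Gideon receives ₹32,000.

The entire ₹96,000 passes to the descendants.
That amount (₹96,000) is divided at the children's generation into 3 shares of ₹32,000. Rosa takes ₹32,000. The 2 shares of the deceased (Farrukh and Amira) are combined into a pool of ₹64,000.
That pool (₹64,000) is divided at the grandchildren's generation equally among Gideon and Xiulan: ₹32,000 each.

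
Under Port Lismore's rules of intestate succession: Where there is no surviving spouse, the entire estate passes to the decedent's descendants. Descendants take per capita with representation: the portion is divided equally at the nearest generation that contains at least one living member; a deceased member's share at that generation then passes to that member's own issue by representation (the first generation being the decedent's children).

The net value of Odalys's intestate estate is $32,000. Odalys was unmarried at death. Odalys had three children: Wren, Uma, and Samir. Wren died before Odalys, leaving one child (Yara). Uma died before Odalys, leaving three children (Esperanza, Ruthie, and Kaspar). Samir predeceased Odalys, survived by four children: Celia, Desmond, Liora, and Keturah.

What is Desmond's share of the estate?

Desmond receives $4,000.

The entire $32,000 passes to the descendants.
No child survives, so the initial division is made at the grandchildren's generation.
That amount ($32,000) is divided into 8 shares of $4,000: Yara, Esperanza, Ruthie, Kaspar, Celia, Desmond, Liora, and Keturah each take $4,000.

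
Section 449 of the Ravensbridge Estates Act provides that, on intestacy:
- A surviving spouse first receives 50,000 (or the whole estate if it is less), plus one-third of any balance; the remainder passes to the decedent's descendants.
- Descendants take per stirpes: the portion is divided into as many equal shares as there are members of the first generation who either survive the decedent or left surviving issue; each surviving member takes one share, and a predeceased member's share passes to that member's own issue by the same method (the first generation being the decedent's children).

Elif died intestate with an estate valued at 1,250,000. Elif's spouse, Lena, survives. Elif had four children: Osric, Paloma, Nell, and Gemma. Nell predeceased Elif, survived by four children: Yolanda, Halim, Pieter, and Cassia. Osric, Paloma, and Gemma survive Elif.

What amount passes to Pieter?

Lena first takes 50,000, leaving a balance of 1,200,000. Lena then takes one-third of the balance (400,000), for a total of 450,000. The remaining 800,000 passes to the descendants.
The descendants' portion (800,000) is divided into 4 shares of 200,000: Osric, Paloma, and Gemma each take 200,000; Nell's 200,000 share passes to Nell's issue.
Nell's share (200,000) is divided into 4 shares of 50,000: Yolanda, Halim, Pieter, and Cassia each take 50,000.

Pieter receives 50,000.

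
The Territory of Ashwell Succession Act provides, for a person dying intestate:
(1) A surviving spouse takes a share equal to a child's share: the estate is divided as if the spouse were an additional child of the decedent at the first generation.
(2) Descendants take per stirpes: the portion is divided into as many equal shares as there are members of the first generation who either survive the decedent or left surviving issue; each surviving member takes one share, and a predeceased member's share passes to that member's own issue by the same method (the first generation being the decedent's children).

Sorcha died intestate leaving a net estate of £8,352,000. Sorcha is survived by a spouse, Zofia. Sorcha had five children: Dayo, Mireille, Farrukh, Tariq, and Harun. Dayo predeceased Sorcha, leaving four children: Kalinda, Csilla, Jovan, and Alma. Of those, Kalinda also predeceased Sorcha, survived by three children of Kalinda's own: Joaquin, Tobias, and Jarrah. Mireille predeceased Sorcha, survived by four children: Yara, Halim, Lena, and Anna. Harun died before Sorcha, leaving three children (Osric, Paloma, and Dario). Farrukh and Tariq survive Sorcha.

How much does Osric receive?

The spouse counts as an additional share at the children's level, so there are 6 primary shares of £1,392,000. Zofia takes one such share (£1,392,000).
The children's combined portion (£6,960,000) is divided into 5 shares of £1,392,000: Farrukh and Tariq each take £1,392,000; Dayo's £1,392,000 share passes to Dayo's issue; Mireille's £1,392,000 share passes to Mireille's issue; Harun's £1,392,000 share passes to Harun's issue.
Dayo's share (£1,392,000) is divided into 4 shares of £348,000: Csilla, Jovan, and Alma each take £348,000; Kalinda's £348,000 share passes to Kalinda's issue.
Kalinda's share (£348,000) is divided into 3 shares of £116,000: Joaquin, Tobias, and Jarrah each take £116,000.
Mireille's share (£1,392,000) is divided into 4 shares of £348,000: Yara, Halim, Lena, and Anna each take £348,000.
Harun's share (£1,392,000) is divided into 3 shares of £464,000: Osric, Paloma, and Dario each take £464,000.

Osric receives £464,000.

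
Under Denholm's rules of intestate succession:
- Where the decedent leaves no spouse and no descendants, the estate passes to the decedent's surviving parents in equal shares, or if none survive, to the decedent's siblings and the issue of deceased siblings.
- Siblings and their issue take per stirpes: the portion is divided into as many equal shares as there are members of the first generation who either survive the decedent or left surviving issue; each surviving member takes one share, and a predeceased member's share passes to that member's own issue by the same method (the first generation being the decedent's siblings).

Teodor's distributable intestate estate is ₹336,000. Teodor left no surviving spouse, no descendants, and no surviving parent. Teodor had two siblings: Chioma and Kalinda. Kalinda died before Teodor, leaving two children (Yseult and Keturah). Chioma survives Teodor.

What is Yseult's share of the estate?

Yseult receives ₹84,000.

The entire ₹336,000 passes to the siblings and their issue.
That amount (₹336,000) is divided into 2 shares of ₹168,000: Chioma takes ₹168,000; Kalinda's ₹168,000 share passes to Kalinda's issue.
Kalinda's share (₹168,000) is divided into 2 shares of ₹84,000: Yseult and Keturah each take ₹84,000.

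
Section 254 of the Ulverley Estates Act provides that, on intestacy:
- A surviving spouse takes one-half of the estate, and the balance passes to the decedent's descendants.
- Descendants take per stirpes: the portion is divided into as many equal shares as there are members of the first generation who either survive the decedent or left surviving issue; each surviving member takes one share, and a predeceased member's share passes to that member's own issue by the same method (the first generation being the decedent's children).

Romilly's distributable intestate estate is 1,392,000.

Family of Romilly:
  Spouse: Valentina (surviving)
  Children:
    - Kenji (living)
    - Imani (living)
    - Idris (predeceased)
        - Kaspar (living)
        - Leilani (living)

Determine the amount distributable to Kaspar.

Valentina takes one-half of 1,392,000 = 696,000. The remaining 696,000 passes to the descendants.
The descendants' portion (696,000) is divided into 3 shares of 232,000: Kenji and Imani each take 232,000; Idris's 232,000 share passes to Idris's issue.
Idris's share (232,000) is divided into 2 shares of 116,000: Kaspar and Leilani each take 116,000.

Kaspar receives 116,000.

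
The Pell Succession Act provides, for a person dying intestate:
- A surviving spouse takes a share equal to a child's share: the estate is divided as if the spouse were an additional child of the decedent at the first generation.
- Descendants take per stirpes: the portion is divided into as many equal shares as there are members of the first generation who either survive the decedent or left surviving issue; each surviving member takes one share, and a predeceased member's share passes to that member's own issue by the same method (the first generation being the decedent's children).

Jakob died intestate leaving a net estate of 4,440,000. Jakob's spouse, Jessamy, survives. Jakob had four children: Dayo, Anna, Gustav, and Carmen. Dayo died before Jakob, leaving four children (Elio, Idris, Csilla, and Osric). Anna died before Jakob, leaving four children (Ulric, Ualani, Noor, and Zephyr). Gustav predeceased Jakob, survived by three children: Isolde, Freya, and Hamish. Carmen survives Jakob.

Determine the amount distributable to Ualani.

Ualani receives 222,000.

The spouse counts as an additional share at the children's level, so there are 5 primary shares of 888,000. Jessamy takes one such share (888,000).
The children's combined portion (3,552,000) is divided into 4 shares of 888,000: Carmen takes 888,000; Dayo's 888,000 share passes to Dayo's issue; Anna's 888,000 share passes to Anna's issue; Gustav's 888,000 share passes to Gustav's issue.
Dayo's share (888,000) is divided into 4 shares of 222,000: Elio, Idris, Csilla, and Osric each take 222,000.
Anna's share (888,000) is divided into 4 shares of 222,000: Ulric, Ualani, Noor, and Zephyr each take 222,000.
Gustav's share (888,000) is divided into 3 shares of 296,000: Isolde, Freya, and Hamish each take 296,000.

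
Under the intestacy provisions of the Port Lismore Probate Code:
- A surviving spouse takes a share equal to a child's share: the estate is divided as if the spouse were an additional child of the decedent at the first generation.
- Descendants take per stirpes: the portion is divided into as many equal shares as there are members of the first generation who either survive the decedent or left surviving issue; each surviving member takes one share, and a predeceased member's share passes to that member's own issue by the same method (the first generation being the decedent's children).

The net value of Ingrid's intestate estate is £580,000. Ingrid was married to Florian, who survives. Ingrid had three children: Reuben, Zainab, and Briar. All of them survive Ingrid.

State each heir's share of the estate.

The spouse counts as an additional share at the children's level, so there are 4 primary shares of £145,000. Florian takes one such share (£145,000).
The children's combined portion (£435,000) is divided into 3 shares of £145,000: Reuben, Zainab, and Briar each take £145,000.

Florian: £145,000; Reuben: £145,000; Zainab: £145,000; Briar: £145,000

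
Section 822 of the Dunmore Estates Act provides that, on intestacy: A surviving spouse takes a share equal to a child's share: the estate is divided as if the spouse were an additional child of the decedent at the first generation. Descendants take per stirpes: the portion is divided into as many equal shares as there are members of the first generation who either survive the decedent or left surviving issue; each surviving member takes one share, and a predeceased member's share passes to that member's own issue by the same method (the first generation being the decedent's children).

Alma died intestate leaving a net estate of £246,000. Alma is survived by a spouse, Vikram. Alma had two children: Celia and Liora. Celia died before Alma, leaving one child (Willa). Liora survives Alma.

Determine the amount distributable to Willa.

The spouse counts as an additional share at the children's level, so there are 3 primary shares of £82,000. Vikram takes one such share (£82,000).
The children's combined portion (£164,000) is divided into 2 shares of £82,000: Liora takes £82,000; Celia's £82,000 share passes to Celia's issue.
Celia's share (£82,000) passes entirely to Willa.

Willa receives £82,000.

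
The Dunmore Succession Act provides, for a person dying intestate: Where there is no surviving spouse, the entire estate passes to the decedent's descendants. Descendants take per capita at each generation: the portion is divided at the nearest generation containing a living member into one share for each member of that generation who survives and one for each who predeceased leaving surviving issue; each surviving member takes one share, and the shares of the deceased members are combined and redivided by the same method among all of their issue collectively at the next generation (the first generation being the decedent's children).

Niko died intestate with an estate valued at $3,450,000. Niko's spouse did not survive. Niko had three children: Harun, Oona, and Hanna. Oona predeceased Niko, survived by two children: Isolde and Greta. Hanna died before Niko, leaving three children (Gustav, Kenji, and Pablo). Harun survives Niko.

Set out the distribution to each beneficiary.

Harun: $1,150,000; Isolde: $460,000; Greta: $460,000; Gustav: $460,000; Kenji: $460,000; Pablo: $460,000

The entire $3,450,000 passes to the descendants.
That amount ($3,450,000) is divided at the children's generation into 3 shares of $1,150,000. Harun takes $1,150,000. The 2 shares of the deceased (Oona and Hanna) are combined into a pool of $2,300,000.
That pool ($2,300,000) is divided at the grandchildren's generation equally among Isolde, Greta, Gustav, Kenji, and Pablo: $460,000 each.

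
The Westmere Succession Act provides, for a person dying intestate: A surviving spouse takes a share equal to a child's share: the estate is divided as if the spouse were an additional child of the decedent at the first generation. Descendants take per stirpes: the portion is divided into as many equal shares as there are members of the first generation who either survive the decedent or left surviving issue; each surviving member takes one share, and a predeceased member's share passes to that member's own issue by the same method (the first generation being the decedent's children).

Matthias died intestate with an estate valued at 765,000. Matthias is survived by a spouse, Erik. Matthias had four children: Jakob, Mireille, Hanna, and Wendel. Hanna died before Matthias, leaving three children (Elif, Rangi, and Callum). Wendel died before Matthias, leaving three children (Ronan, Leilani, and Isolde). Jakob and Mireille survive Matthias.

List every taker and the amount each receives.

The spouse counts as an additional share at the children's level, so there are 5 primary shares of 153,000. Erik takes one such share (153,000).
The children's combined portion (612,000) is divided into 4 shares of 153,000: Jakob and Mireille each take 153,000; Hanna's 153,000 share passes to Hanna's issue; Wendel's 153,000 share passes to Wendel's issue.
Hanna's share (153,000) is divided into 3 shares of 51,000: Elif, Rangi, and Callum each take 51,000.
Wendel's share (153,000) is divided into 3 shares of 51,000: Ronan, Leilani, and Isolde each take 51,000.

Erik: 153,000; Jakob: 153,000; Mireille: 153,000; Elif: 51,000; Rangi: 51,000; Callum: 51,000; Ronan: 51,000; Leilani: 51,000; Isolde: 51,000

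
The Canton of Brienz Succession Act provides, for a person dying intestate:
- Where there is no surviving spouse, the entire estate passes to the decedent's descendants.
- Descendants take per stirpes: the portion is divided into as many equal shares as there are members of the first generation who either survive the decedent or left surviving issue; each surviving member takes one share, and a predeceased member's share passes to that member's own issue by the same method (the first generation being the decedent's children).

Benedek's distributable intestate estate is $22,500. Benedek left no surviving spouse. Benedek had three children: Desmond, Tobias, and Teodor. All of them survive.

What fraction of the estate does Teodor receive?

The entire $22,500 passes to the descendants.
That amount ($22,500) is divided into 3 shares of $7,500: Desmond, Tobias, and Teodor each take $7,500.

Teodor receives 1/3 of the estate.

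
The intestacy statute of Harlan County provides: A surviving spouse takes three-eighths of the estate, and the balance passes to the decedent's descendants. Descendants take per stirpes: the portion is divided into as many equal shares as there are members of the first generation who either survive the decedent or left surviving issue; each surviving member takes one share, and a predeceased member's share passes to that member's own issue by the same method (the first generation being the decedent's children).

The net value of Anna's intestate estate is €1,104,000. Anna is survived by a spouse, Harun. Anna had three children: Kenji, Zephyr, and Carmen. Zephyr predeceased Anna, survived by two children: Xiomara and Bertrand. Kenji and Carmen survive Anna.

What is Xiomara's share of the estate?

Harun takes three-eighths of €1,104,000 = €414,000. The remaining €690,000 passes to the descendants.
The descendants' portion (€690,000) is divided into 3 shares of €230,000: Kenji and Carmen each take €230,000; Zephyr's €230,000 share passes to Zephyr's issue.
Zephyr's share (€230,000) is divided into 2 shares of €115,000: Xiomara and Bertrand each take €115,000.

Xiomara receives €115,000.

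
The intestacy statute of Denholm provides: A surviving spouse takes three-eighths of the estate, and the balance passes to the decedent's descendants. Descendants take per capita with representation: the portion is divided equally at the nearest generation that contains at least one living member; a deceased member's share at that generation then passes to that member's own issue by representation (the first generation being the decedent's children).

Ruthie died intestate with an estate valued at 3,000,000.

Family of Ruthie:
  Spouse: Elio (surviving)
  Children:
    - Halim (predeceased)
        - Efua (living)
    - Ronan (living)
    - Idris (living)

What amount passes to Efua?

Elio takes three-eighths of 3,000,000 = 1,125,000. The remaining 1,875,000 passes to the descendants.
The descendants' portion (1,875,000) is divided into 3 shares of 625,000: Ronan and Idris each take 625,000; Halim's 625,000 share passes to Halim's issue.
Halim's share (625,000) passes entirely to Efua.

Efua receives 625,000.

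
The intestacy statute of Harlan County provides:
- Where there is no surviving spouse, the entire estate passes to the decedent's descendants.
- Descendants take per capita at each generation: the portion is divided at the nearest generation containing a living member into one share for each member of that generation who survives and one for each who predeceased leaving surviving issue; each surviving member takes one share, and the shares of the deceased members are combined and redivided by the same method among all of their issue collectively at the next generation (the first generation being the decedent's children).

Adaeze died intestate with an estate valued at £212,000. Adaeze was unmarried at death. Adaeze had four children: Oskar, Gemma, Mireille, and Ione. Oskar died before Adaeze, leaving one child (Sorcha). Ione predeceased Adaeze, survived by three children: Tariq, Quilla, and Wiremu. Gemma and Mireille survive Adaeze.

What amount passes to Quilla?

The entire £212,000 passes to the descendants.
That amount (£212,000) is divided at the children's generation into 4 shares of £53,000. Gemma and Mireille each take £53,000. The 2 shares of the deceased (Oskar and Ione) are combined into a pool of £106,000.
That pool (£106,000) is divided at the grandchildren's generation equally among Sorcha, Tariq, Quilla, and Wiremu: £26,500 each.

Quilla receives £26,500.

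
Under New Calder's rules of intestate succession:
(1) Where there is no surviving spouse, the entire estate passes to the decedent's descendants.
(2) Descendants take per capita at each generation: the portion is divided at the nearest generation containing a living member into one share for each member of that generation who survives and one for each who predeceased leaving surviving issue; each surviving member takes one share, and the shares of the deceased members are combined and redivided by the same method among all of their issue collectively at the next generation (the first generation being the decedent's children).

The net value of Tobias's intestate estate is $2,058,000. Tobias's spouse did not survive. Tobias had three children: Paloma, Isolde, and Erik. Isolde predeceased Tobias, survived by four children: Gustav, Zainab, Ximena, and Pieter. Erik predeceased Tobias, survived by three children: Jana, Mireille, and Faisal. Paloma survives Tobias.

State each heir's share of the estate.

The entire $2,058,000 passes to the descendants.
That amount ($2,058,000) is divided at the children's generation into 3 shares of $686,000. Paloma takes $686,000. The 2 shares of the deceased (Isolde and Erik) are combined into a pool of $1,372,000.
That pool ($1,372,000) is divided at the grandchildren's generation equally among Gustav, Zainab, Ximena, Pieter, Jana, Mireille, and Faisal: $196,000 each.

Paloma: $686,000; Gustav: $196,000; Zainab: $196,000; Ximena: $196,000; Pieter: $196,000; Jana: $196,000; Mireille: $196,000; Faisal: $196,000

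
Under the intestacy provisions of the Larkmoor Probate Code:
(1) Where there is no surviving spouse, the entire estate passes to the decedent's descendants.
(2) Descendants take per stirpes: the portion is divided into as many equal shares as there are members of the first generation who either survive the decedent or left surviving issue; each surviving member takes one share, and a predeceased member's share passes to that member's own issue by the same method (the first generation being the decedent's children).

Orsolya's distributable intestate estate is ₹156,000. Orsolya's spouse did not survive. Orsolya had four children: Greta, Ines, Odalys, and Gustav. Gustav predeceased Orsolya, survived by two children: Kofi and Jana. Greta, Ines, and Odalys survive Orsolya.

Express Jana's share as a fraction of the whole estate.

Jana receives 1/8 of the estate.

The entire ₹156,000 passes to the descendants.
That amount (₹156,000) is divided into 4 shares of ₹39,000: Greta, Ines, and Odalys each take ₹39,000; Gustav's ₹39,000 share passes to Gustav's issue.
Gustav's share (₹39,000) is divided into 2 shares of ₹19,500: Kofi and Jana each take ₹19,500.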